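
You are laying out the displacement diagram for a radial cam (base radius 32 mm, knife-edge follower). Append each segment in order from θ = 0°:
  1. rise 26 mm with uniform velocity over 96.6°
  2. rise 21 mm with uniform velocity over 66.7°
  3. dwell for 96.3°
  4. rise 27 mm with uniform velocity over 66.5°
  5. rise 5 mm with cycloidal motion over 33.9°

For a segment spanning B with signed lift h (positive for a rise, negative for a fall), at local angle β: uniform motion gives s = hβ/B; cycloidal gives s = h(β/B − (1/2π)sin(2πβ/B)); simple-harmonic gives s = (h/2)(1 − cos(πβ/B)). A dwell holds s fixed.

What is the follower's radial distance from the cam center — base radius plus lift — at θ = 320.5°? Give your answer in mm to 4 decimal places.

seg 1 [0°–96.6°] uniform, h=26: full span → s += 26 → s = 26.0000
seg 2 [96.6°–163.3°] uniform, h=21: full span → s += 21 → s = 47.0000
seg 3 [163.3°–259.6°] dwell: s stays 47.0000
seg 4 [259.6°–326.1°] uniform, h=27: θ=320.5° here. β=60.9, B=66.5. 27·60.9/66.5 = 24.7263 → s = 71.7263
radial distance = base radius + s = 32 + 71.7263 = 103.7263

103.7263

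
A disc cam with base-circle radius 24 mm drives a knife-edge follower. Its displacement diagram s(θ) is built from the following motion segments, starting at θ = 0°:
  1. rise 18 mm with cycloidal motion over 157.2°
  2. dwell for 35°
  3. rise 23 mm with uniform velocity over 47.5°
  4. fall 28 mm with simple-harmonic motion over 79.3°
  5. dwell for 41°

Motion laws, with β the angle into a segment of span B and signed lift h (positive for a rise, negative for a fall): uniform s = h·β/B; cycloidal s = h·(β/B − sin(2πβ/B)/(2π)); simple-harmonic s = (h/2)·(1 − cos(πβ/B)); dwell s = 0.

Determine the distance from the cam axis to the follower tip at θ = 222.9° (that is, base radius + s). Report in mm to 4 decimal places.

seg 1 [0°–157.2°] cycloidal, h=18: full span → s += 18 → s = 18.0000
seg 2 [157.2°–192.2°] dwell: s stays 18.0000
seg 3 [192.2°–239.7°] uniform, h=23: θ=222.9° here. β=30.7, B=47.5. 23·30.7/47.5 = 14.8653 → s = 32.8653
radial distance = base radius + s = 24 + 32.8653 = 56.8653

56.8653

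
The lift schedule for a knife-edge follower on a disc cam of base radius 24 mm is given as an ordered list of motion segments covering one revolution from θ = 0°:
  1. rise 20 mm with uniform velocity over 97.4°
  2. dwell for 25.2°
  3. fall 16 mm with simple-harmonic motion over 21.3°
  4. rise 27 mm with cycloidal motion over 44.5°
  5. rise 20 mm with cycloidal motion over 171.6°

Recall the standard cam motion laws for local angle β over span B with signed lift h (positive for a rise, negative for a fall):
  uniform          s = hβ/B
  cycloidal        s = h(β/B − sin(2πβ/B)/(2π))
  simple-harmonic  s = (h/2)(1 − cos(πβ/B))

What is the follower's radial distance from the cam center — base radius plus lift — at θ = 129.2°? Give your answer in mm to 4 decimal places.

seg 1 [0°–97.4°] uniform, h=20: full span → s += 20 → s = 20.0000
seg 2 [97.4°–122.6°] dwell: s stays 20.0000
seg 3 [122.6°–143.9°] simple-harmonic, h=-16: θ=129.2° here. β=6.6, B=21.3. -16/2·(1 − cos(π·0.3099)) = -3.5004 → s = 16.4996
radial distance = base radius + s = 24 + 16.4996 = 40.4996

40.4996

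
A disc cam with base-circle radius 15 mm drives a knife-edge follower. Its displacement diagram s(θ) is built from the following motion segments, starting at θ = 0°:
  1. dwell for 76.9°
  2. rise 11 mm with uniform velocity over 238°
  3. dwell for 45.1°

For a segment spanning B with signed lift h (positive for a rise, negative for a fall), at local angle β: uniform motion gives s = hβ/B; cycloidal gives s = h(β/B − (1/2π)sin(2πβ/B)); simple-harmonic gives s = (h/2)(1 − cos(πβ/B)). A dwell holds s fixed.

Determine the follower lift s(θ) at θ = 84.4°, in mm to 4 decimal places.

seg 1 [0°–76.9°] dwell: s stays 0.0000
seg 2 [76.9°–314.9°] uniform, h=11: θ=84.4° here. β=7.5, B=238. 11·7.5/238 = 0.3466 → s = 0.3466

0.3466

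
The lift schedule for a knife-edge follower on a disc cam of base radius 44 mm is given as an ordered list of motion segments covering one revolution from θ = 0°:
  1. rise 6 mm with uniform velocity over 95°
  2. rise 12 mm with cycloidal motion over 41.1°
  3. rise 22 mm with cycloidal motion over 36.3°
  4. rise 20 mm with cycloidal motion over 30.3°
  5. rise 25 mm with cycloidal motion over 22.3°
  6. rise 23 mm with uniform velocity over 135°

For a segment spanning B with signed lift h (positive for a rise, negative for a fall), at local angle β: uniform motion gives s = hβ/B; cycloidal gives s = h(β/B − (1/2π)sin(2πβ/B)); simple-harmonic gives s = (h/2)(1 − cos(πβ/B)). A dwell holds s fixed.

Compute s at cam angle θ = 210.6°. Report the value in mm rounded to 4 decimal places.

seg 1 [0°–95°] uniform, h=6: full span → s += 6 → s = 6.0000
seg 2 [95°–136.1°] cycloidal, h=12: full span → s += 12 → s = 18.0000
seg 3 [136.1°–172.4°] cycloidal, h=22: full span → s += 22 → s = 40.0000
seg 4 [172.4°–202.7°] cycloidal, h=20: full span → s += 20 → s = 60.0000
seg 5 [202.7°–225°] cycloidal, h=25: θ=210.6° here. β=7.9, B=22.3. 25·(0.3543 − sin(2π·0.3543)/(2π)) = 5.7013 → s = 65.7013

65.7013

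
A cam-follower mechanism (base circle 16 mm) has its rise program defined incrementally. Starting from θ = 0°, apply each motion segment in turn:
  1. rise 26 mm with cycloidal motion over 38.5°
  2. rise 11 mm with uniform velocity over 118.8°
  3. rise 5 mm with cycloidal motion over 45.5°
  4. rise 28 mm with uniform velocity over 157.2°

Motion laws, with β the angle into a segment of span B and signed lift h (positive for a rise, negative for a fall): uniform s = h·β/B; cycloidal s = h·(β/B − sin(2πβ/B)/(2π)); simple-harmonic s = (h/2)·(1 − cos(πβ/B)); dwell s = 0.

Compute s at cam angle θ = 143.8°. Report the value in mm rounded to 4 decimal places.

seg 1 [0°–38.5°] cycloidal, h=26: full span → s += 26 → s = 26.0000
seg 2 [38.5°–157.3°] uniform, h=11: θ=143.8° here. β=105.3, B=118.8. 11·105.3/118.8 = 9.7500 → s = 35.7500

35.7500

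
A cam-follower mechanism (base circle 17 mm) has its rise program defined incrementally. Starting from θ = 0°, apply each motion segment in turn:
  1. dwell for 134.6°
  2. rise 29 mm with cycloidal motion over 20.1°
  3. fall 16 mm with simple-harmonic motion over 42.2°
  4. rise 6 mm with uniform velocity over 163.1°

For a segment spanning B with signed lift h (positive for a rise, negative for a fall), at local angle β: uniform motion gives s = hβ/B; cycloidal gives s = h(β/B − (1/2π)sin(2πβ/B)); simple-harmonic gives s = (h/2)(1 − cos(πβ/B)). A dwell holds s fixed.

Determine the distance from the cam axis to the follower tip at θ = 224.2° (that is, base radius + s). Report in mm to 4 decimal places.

seg 1 [0°–134.6°] dwell: s stays 0.0000
seg 2 [134.6°–154.7°] cycloidal, h=29: full span → s += 29 → s = 29.0000
seg 3 [154.7°–196.9°] simple-harmonic, h=-16: full span → s += -16 → s = 13.0000
seg 4 [196.9°–360°] uniform, h=6: θ=224.2° here. β=27.3, B=163.1. 6·27.3/163.1 = 1.0043 → s = 14.0043
radial distance = base radius + s = 17 + 14.0043 = 31.0043

31.0043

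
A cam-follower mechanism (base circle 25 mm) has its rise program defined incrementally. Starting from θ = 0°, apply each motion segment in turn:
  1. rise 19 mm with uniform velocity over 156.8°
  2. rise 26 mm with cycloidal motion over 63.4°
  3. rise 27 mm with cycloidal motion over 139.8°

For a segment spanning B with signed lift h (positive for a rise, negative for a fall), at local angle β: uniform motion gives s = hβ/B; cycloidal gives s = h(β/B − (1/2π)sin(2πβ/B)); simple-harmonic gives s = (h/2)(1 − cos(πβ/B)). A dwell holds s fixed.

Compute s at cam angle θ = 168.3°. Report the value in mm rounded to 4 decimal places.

seg 1 [0°–156.8°] uniform, h=19: full span → s += 19 → s = 19.0000
seg 2 [156.8°–220.2°] cycloidal, h=26: θ=168.3° here. β=11.5, B=63.4. 26·(0.1814 − sin(2π·0.1814)/(2π)) = 0.9567 → s = 19.9567

19.9567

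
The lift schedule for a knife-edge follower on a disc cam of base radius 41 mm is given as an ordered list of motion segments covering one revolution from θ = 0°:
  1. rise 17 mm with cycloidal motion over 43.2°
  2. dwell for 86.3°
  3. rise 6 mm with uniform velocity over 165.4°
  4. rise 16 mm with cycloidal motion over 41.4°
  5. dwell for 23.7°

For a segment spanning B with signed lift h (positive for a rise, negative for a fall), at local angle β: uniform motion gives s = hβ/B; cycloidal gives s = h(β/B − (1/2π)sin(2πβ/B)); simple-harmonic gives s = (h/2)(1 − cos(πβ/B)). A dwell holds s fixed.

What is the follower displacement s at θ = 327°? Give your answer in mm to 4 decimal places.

seg 1 [0°–43.2°] cycloidal, h=17: full span → s += 17 → s = 17.0000
seg 2 [43.2°–129.5°] dwell: s stays 17.0000
seg 3 [129.5°–294.9°] uniform, h=6: full span → s += 6 → s = 23.0000
seg 4 [294.9°–336.3°] cycloidal, h=16: θ=327° here. β=32.1, B=41.4. 16·(0.7754 − sin(2π·0.7754)/(2π)) = 14.9200 → s = 37.9200

37.9200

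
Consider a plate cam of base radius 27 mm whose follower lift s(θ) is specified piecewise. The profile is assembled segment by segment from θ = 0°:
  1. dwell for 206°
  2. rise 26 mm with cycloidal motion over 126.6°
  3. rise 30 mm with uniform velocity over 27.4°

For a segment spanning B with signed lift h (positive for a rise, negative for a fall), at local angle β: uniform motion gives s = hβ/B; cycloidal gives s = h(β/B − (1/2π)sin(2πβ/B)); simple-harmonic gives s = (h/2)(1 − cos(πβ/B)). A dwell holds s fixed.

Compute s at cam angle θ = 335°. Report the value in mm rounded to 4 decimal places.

seg 1 [0°–206°] dwell: s stays 0.0000
seg 2 [206°–332.6°] cycloidal, h=26: full span → s += 26 → s = 26.0000
seg 3 [332.6°–360°] uniform, h=30: θ=335° here. β=2.4, B=27.4. 30·2.4/27.4 = 2.6277 → s = 28.6277

28.6277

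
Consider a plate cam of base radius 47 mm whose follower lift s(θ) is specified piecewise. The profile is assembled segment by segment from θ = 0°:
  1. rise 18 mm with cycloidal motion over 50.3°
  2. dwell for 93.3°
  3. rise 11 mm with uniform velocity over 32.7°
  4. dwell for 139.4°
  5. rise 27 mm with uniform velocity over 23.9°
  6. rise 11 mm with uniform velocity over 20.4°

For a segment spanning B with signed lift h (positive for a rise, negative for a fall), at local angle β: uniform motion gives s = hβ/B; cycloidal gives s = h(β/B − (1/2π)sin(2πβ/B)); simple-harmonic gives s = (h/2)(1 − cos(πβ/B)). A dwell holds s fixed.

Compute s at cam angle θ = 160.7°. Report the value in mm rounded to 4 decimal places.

seg 1 [0°–50.3°] cycloidal, h=18: full span → s += 18 → s = 18.0000
seg 2 [50.3°–143.6°] dwell: s stays 18.0000
seg 3 [143.6°–176.3°] uniform, h=11: θ=160.7° here. β=17.1, B=32.7. 11·17.1/32.7 = 5.7523 → s = 23.7523

23.7523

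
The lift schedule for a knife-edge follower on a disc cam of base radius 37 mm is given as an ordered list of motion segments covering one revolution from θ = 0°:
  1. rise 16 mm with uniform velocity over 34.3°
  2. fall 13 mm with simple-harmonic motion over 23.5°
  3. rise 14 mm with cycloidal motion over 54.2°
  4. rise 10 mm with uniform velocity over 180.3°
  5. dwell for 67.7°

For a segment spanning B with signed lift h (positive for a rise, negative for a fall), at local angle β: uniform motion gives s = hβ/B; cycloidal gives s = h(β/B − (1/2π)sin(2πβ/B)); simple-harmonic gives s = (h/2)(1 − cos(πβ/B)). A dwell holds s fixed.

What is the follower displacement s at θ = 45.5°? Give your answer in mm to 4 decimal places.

seg 1 [0°–34.3°] uniform, h=16: full span → s += 16 → s = 16.0000
seg 2 [34.3°–57.8°] simple-harmonic, h=-13: θ=45.5° here. β=11.2, B=23.5. -13/2·(1 − cos(π·0.4766)) = -6.0225 → s = 9.9775

9.9775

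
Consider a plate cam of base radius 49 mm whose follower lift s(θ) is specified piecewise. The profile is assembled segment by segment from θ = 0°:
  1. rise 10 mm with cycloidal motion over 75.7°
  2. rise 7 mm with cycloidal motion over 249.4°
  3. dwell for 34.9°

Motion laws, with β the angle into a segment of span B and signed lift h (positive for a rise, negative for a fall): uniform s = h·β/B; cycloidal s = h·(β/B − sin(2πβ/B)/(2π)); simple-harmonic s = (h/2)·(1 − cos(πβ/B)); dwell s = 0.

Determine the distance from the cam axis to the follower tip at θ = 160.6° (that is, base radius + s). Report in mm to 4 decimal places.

seg 1 [0°–75.7°] cycloidal, h=10: full span → s += 10 → s = 10.0000
seg 2 [75.7°–325.1°] cycloidal, h=7: θ=160.6° here. β=84.9, B=249.4. 7·(0.3404 − sin(2π·0.3404)/(2π)) = 1.4438 → s = 11.4438
radial distance = base radius + s = 49 + 11.4438 = 60.4438

60.4438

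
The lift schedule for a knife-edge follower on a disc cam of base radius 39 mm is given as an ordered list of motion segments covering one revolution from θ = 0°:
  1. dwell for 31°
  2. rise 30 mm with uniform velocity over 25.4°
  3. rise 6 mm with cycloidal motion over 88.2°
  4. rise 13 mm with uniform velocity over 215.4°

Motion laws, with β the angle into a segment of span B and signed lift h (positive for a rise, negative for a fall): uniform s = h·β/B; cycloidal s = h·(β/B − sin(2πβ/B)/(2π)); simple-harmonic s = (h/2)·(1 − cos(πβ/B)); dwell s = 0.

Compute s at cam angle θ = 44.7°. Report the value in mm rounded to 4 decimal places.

seg 1 [0°–31°] dwell: s stays 0.0000
seg 2 [31°–56.4°] uniform, h=30: θ=44.7° here. β=13.7, B=25.4. 30·13.7/25.4 = 16.1811 → s = 16.1811

16.1811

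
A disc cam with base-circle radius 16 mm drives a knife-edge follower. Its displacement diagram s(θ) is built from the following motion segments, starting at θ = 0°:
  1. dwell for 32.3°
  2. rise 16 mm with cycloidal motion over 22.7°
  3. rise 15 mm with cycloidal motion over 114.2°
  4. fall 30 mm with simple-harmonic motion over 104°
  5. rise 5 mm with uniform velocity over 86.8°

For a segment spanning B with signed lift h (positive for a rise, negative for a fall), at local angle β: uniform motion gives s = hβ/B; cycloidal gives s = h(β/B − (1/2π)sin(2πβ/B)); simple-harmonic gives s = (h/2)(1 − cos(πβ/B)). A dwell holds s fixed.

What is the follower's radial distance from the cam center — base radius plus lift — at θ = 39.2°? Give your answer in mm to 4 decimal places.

seg 1 [0°–32.3°] dwell: s stays 0.0000
seg 2 [32.3°–55°] cycloidal, h=16: θ=39.2° here. β=6.9, B=22.7. 16·(0.3040 − sin(2π·0.3040)/(2π)) = 2.4619 → s = 2.4619
radial distance = base radius + s = 16 + 2.4619 = 18.4619

18.4619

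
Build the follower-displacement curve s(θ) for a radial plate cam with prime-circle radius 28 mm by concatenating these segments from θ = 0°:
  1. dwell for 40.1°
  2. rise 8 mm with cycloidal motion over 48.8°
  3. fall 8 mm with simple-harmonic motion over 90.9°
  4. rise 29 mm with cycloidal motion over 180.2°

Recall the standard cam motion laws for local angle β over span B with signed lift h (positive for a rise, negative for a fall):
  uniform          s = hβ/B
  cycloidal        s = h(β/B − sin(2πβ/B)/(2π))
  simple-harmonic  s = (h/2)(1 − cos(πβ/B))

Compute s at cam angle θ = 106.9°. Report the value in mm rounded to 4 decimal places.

seg 1 [0°–40.1°] dwell: s stays 0.0000
seg 2 [40.1°–88.9°] cycloidal, h=8: full span → s += 8 → s = 8.0000
seg 3 [88.9°–179.8°] simple-harmonic, h=-8: θ=106.9° here. β=18, B=90.9. -8/2·(1 − cos(π·0.1980)) = -0.7494 → s = 7.2506

7.2506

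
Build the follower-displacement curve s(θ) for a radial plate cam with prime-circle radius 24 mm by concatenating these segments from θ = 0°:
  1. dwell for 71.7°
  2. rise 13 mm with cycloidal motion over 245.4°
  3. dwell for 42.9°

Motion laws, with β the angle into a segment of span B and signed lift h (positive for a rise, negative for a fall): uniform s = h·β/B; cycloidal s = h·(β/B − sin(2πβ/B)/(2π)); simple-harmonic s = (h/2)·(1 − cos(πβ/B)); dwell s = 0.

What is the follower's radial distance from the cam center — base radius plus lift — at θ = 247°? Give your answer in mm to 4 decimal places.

seg 1 [0°–71.7°] dwell: s stays 0.0000
seg 2 [71.7°–317.1°] cycloidal, h=13: θ=247° here. β=175.3, B=245.4. 13·(0.7143 − sin(2π·0.7143)/(2π)) = 11.3038 → s = 11.3038
radial distance = base radius + s = 24 + 11.3038 = 35.3038

35.3038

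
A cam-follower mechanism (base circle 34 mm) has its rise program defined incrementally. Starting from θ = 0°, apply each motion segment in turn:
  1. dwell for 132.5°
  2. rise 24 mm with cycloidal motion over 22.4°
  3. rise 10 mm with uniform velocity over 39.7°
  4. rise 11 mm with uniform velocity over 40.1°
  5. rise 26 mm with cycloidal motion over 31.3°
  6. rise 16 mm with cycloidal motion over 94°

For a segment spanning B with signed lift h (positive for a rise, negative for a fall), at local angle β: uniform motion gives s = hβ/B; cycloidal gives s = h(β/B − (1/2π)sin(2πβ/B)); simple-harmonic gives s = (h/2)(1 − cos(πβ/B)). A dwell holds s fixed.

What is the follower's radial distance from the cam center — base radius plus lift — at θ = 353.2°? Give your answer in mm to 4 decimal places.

seg 1 [0°–132.5°] dwell: s stays 0.0000
seg 2 [132.5°–154.9°] cycloidal, h=24: full span → s += 24 → s = 24.0000
seg 3 [154.9°–194.6°] uniform, h=10: full span → s += 10 → s = 34.0000
seg 4 [194.6°–234.7°] uniform, h=11: full span → s += 11 → s = 45.0000
seg 5 [234.7°–266°] cycloidal, h=26: full span → s += 26 → s = 71.0000
seg 6 [266°–360°] cycloidal, h=16: θ=353.2° here. β=87.2, B=94. 16·(0.9277 − sin(2π·0.9277)/(2π)) = 15.9606 → s = 86.9606
radial distance = base radius + s = 34 + 86.9606 = 120.9606

120.9606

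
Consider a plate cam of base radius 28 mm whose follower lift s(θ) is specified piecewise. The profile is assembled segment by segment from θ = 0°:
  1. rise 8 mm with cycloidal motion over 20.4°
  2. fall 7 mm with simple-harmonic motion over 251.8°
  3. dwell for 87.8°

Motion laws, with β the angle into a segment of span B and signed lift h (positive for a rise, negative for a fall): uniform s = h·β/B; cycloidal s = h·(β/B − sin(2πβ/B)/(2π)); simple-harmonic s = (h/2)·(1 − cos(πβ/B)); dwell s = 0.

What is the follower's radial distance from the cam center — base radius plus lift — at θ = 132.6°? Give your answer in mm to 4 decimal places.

seg 1 [0°–20.4°] cycloidal, h=8: full span → s += 8 → s = 8.0000
seg 2 [20.4°–272.2°] simple-harmonic, h=-7: θ=132.6° here. β=112.2, B=251.8. -7/2·(1 − cos(π·0.4456)) = -2.9047 → s = 5.0953
radial distance = base radius + s = 28 + 5.0953 = 33.0953

33.0953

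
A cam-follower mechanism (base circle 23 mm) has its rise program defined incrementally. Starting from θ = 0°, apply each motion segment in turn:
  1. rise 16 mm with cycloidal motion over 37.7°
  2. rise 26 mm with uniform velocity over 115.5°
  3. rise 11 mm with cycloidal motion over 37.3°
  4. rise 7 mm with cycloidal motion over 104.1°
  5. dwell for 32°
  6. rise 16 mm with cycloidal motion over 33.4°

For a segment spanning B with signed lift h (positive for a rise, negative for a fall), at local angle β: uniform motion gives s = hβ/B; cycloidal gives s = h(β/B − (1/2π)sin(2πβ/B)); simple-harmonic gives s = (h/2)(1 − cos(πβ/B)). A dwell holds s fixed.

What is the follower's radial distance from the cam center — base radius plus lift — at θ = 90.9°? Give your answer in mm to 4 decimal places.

seg 1 [0°–37.7°] cycloidal, h=16: full span → s += 16 → s = 16.0000
seg 2 [37.7°–153.2°] uniform, h=26: θ=90.9° here. β=53.2, B=115.5. 26·53.2/115.5 = 11.9758 → s = 27.9758
radial distance = base radius + s = 23 + 27.9758 = 50.9758

50.9758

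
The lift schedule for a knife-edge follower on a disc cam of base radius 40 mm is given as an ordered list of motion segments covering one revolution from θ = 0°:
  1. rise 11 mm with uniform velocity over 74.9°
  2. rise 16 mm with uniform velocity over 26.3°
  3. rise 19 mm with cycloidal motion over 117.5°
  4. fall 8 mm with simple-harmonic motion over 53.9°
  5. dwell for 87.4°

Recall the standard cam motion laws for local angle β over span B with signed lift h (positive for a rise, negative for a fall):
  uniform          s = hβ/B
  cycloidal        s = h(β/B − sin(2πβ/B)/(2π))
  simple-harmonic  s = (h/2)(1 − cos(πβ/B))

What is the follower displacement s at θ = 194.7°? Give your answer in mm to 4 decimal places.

seg 1 [0°–74.9°] uniform, h=11: full span → s += 11 → s = 11.0000
seg 2 [74.9°–101.2°] uniform, h=16: full span → s += 16 → s = 27.0000
seg 3 [101.2°–218.7°] cycloidal, h=19: θ=194.7° here. β=93.5, B=117.5. 19·(0.7957 − sin(2π·0.7957)/(2π)) = 18.0190 → s = 45.0190

45.0190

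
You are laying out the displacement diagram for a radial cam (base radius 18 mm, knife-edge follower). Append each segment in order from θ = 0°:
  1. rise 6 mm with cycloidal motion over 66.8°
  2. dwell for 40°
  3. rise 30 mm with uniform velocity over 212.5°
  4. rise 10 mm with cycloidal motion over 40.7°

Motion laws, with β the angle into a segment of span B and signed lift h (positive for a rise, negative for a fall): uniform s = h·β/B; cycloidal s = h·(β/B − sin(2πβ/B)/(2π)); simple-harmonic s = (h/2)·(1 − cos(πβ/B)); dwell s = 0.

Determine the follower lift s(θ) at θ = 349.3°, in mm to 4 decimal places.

seg 1 [0°–66.8°] cycloidal, h=6: full span → s += 6 → s = 6.0000
seg 2 [66.8°–106.8°] dwell: s stays 6.0000
seg 3 [106.8°–319.3°] uniform, h=30: full span → s += 30 → s = 36.0000
seg 4 [319.3°–360°] cycloidal, h=10: θ=349.3° here. β=30, B=40.7. 10·(0.7371 − sin(2π·0.7371)/(2π)) = 8.9573 → s = 44.9573

44.9573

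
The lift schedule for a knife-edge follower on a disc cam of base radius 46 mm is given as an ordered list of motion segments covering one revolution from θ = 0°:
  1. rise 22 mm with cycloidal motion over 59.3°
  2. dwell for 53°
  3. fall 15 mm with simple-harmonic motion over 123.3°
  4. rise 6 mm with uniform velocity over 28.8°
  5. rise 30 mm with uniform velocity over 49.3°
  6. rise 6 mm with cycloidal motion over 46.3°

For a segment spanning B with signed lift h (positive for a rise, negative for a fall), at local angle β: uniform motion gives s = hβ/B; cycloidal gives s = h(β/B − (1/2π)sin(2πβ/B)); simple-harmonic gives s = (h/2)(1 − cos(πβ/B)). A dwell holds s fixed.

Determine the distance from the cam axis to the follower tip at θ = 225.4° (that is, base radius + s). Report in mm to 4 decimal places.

seg 1 [0°–59.3°] cycloidal, h=22: full span → s += 22 → s = 22.0000
seg 2 [59.3°–112.3°] dwell: s stays 22.0000
seg 3 [112.3°–235.6°] simple-harmonic, h=-15: θ=225.4° here. β=113.1, B=123.3. -15/2·(1 − cos(π·0.9173)) = -14.7481 → s = 7.2519
radial distance = base radius + s = 46 + 7.2519 = 53.2519

53.2519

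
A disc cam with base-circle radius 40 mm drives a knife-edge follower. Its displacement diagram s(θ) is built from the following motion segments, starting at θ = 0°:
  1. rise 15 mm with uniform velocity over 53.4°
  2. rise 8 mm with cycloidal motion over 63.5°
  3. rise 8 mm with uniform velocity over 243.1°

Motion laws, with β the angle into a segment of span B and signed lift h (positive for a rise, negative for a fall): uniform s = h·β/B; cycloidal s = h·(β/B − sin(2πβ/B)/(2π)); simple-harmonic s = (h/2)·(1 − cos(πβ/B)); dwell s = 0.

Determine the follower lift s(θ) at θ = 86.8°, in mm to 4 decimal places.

seg 1 [0°–53.4°] uniform, h=15: full span → s += 15 → s = 15.0000
seg 2 [53.4°–116.9°] cycloidal, h=8: θ=86.8° here. β=33.4, B=63.5. 8·(0.5260 − sin(2π·0.5260)/(2π)) = 4.4148 → s = 19.4148

19.4148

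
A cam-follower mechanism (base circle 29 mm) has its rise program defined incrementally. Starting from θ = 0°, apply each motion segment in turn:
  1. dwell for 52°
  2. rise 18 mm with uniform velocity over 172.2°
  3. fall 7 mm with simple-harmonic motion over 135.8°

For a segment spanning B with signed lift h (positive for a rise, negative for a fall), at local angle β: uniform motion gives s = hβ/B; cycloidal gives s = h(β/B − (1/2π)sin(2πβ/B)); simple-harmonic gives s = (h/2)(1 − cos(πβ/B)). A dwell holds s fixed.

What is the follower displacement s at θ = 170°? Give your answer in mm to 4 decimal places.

seg 1 [0°–52°] dwell: s stays 0.0000
seg 2 [52°–224.2°] uniform, h=18: θ=170° here. β=118, B=172.2. 18·118/172.2 = 12.3345 → s = 12.3345

12.3345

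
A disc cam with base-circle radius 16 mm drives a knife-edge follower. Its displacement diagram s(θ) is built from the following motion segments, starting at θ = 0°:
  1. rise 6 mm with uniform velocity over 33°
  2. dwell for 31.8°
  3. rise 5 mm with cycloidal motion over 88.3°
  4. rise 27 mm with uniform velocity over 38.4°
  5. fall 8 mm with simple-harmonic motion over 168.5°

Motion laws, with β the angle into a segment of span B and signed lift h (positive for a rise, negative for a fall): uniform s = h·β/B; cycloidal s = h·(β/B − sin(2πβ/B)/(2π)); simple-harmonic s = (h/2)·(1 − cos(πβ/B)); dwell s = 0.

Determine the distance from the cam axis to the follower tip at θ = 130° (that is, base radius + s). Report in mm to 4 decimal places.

seg 1 [0°–33°] uniform, h=6: full span → s += 6 → s = 6.0000
seg 2 [33°–64.8°] dwell: s stays 6.0000
seg 3 [64.8°–153.1°] cycloidal, h=5: θ=130° here. β=65.2, B=88.3. 5·(0.7384 − sin(2π·0.7384)/(2π)) = 4.4856 → s = 10.4856
radial distance = base radius + s = 16 + 10.4856 = 26.4856

26.4856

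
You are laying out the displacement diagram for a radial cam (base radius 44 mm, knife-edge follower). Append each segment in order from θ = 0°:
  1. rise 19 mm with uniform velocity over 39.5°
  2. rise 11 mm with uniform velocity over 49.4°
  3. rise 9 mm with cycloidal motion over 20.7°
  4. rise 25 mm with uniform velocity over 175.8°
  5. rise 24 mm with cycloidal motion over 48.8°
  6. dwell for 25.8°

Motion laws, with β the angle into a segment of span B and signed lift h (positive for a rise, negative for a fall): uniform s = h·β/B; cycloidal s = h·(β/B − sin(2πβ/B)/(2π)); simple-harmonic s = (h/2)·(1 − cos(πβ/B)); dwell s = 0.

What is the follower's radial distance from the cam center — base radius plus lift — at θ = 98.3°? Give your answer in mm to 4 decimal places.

seg 1 [0°–39.5°] uniform, h=19: full span → s += 19 → s = 19.0000
seg 2 [39.5°–88.9°] uniform, h=11: full span → s += 11 → s = 30.0000
seg 3 [88.9°–109.6°] cycloidal, h=9: θ=98.3° here. β=9.4, B=20.7. 9·(0.4541 − sin(2π·0.4541)/(2π)) = 3.6796 → s = 33.6796
radial distance = base radius + s = 44 + 33.6796 = 77.6796

77.6796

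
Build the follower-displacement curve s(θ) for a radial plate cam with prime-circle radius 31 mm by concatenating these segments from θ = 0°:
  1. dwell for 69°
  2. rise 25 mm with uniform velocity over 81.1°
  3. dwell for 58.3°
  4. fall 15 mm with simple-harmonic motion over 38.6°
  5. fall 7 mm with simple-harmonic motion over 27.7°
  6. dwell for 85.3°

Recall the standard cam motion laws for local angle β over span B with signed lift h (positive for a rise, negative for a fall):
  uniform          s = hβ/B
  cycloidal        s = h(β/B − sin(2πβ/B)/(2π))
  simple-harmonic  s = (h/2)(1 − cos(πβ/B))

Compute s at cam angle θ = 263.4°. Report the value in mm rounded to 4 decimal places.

seg 1 [0°–69°] dwell: s stays 0.0000
seg 2 [69°–150.1°] uniform, h=25: full span → s += 25 → s = 25.0000
seg 3 [150.1°–208.4°] dwell: s stays 25.0000
seg 4 [208.4°–247°] simple-harmonic, h=-15: full span → s += -15 → s = 10.0000
seg 5 [247°–274.7°] simple-harmonic, h=-7: θ=263.4° here. β=16.4, B=27.7. -7/2·(1 − cos(π·0.5921)) = -4.4982 → s = 5.5018

5.5018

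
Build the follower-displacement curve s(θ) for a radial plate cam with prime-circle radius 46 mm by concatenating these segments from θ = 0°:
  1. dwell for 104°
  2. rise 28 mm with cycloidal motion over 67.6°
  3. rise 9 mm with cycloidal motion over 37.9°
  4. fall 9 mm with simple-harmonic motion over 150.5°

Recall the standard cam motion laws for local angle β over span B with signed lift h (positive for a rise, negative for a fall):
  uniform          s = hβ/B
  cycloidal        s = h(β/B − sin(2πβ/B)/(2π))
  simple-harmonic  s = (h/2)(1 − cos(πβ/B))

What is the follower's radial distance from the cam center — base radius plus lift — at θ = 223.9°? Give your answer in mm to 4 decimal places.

seg 1 [0°–104°] dwell: s stays 0.0000
seg 2 [104°–171.6°] cycloidal, h=28: full span → s += 28 → s = 28.0000
seg 3 [171.6°–209.5°] cycloidal, h=9: full span → s += 9 → s = 37.0000
seg 4 [209.5°–360°] simple-harmonic, h=-9: θ=223.9° here. β=14.4, B=150.5. -9/2·(1 − cos(π·0.0957)) = -0.2018 → s = 36.7982
radial distance = base radius + s = 46 + 36.7982 = 82.7982

82.7982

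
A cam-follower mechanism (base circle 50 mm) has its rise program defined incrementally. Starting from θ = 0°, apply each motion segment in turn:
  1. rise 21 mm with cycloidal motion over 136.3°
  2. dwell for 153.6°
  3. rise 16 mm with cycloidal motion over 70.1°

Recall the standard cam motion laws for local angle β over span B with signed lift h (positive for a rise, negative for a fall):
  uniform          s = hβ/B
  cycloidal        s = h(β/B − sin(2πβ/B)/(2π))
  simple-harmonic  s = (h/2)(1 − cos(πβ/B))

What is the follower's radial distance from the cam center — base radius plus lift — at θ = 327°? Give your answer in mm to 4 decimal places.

seg 1 [0°–136.3°] cycloidal, h=21: full span → s += 21 → s = 21.0000
seg 2 [136.3°–289.9°] dwell: s stays 21.0000
seg 3 [289.9°–360°] cycloidal, h=16: θ=327° here. β=37.1, B=70.1. 16·(0.5292 − sin(2π·0.5292)/(2π)) = 8.9332 → s = 29.9332
radial distance = base radius + s = 50 + 29.9332 = 79.9332

79.9332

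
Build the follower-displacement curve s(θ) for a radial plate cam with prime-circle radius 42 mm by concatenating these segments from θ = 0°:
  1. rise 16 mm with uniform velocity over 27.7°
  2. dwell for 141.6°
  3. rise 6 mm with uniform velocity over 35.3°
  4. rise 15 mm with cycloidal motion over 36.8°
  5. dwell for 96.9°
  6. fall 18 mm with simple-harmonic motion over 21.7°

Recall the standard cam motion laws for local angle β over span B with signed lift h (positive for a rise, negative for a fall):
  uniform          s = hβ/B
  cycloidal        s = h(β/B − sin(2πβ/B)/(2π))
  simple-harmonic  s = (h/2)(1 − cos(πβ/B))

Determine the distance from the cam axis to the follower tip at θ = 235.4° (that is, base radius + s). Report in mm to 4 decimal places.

seg 1 [0°–27.7°] uniform, h=16: full span → s += 16 → s = 16.0000
seg 2 [27.7°–169.3°] dwell: s stays 16.0000
seg 3 [169.3°–204.6°] uniform, h=6: full span → s += 6 → s = 22.0000
seg 4 [204.6°–241.4°] cycloidal, h=15: θ=235.4° here. β=30.8, B=36.8. 15·(0.8370 − sin(2π·0.8370)/(2π)) = 14.5941 → s = 36.5941
radial distance = base radius + s = 42 + 36.5941 = 78.5941

78.5941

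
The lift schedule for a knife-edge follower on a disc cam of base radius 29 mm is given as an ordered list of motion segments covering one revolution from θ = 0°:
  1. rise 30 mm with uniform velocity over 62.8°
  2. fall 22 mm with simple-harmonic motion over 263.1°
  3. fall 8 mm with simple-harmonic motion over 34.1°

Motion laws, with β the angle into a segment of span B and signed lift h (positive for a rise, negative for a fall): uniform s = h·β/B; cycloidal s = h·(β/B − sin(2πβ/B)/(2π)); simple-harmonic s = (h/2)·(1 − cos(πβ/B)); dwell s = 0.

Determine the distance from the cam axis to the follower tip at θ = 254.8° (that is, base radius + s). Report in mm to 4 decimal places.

seg 1 [0°–62.8°] uniform, h=30: full span → s += 30 → s = 30.0000
seg 2 [62.8°–325.9°] simple-harmonic, h=-22: θ=254.8° here. β=192, B=263.1. -22/2·(1 − cos(π·0.7298)) = -18.2682 → s = 11.7318
radial distance = base radius + s = 29 + 11.7318 = 40.7318

40.7318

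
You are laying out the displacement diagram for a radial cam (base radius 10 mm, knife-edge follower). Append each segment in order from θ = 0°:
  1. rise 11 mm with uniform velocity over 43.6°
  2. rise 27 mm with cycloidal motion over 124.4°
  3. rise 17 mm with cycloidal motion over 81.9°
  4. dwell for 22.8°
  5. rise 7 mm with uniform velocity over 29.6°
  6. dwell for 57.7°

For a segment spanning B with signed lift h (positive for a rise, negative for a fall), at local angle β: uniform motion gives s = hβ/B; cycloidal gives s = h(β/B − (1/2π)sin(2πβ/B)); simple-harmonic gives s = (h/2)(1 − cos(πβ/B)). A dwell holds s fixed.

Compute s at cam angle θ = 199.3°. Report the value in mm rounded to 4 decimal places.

seg 1 [0°–43.6°] uniform, h=11: full span → s += 11 → s = 11.0000
seg 2 [43.6°–168°] cycloidal, h=27: full span → s += 27 → s = 38.0000
seg 3 [168°–249.9°] cycloidal, h=17: θ=199.3° here. β=31.3, B=81.9. 17·(0.3822 − sin(2π·0.3822)/(2π)) = 4.6719 → s = 42.6719

42.6719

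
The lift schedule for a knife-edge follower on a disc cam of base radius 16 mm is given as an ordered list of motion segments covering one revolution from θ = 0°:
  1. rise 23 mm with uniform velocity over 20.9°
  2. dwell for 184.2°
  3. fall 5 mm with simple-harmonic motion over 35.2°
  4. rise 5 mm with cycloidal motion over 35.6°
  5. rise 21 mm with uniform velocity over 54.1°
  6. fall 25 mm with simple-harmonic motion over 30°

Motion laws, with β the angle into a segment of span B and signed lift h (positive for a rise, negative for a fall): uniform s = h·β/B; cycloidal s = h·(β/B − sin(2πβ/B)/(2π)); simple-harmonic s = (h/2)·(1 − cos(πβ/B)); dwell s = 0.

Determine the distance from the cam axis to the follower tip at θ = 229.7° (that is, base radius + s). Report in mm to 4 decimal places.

seg 1 [0°–20.9°] uniform, h=23: full span → s += 23 → s = 23.0000
seg 2 [20.9°–205.1°] dwell: s stays 23.0000
seg 3 [205.1°–240.3°] simple-harmonic, h=-5: θ=229.7° here. β=24.6, B=35.2. -5/2·(1 − cos(π·0.6989)) = -3.9622 → s = 19.0378
radial distance = base radius + s = 16 + 19.0378 = 35.0378

35.0378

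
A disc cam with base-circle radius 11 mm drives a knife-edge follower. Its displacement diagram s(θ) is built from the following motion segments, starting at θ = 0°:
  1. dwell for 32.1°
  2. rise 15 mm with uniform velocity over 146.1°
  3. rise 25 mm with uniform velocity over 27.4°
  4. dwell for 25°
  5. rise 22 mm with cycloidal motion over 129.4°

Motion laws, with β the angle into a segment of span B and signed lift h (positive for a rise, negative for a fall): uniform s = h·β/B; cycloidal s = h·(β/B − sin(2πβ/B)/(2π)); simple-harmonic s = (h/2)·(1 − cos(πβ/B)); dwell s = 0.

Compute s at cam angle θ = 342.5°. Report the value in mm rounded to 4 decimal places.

seg 1 [0°–32.1°] dwell: s stays 0.0000
seg 2 [32.1°–178.2°] uniform, h=15: full span → s += 15 → s = 15.0000
seg 3 [178.2°–205.6°] uniform, h=25: full span → s += 25 → s = 40.0000
seg 4 [205.6°–230.6°] dwell: s stays 40.0000
seg 5 [230.6°–360°] cycloidal, h=22: θ=342.5° here. β=111.9, B=129.4. 22·(0.8648 − sin(2π·0.8648)/(2π)) = 21.6547 → s = 61.6547

61.6547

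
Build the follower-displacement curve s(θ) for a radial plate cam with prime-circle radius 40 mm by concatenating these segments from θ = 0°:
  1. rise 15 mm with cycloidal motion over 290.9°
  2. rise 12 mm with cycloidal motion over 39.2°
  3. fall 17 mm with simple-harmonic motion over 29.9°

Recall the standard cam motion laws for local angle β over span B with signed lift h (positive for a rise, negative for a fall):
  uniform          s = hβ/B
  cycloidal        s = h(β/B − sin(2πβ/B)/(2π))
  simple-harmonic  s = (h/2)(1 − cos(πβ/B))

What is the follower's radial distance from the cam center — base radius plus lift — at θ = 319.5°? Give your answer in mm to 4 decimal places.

seg 1 [0°–290.9°] cycloidal, h=15: full span → s += 15 → s = 15.0000
seg 2 [290.9°–330.1°] cycloidal, h=12: θ=319.5° here. β=28.6, B=39.2. 12·(0.7296 − sin(2π·0.7296)/(2π)) = 10.6493 → s = 25.6493
radial distance = base radius + s = 40 + 25.6493 = 65.6493

65.6493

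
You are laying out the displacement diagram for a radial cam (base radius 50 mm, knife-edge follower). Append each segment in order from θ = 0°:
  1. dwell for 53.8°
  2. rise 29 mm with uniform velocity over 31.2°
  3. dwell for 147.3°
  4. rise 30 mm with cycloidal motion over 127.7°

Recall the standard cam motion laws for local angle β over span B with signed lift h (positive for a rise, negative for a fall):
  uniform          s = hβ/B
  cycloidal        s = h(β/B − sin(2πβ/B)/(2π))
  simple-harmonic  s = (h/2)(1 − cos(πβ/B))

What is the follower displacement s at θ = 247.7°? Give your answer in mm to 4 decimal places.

seg 1 [0°–53.8°] dwell: s stays 0.0000
seg 2 [53.8°–85°] uniform, h=29: full span → s += 29 → s = 29.0000
seg 3 [85°–232.3°] dwell: s stays 29.0000
seg 4 [232.3°–360°] cycloidal, h=30: θ=247.7° here. β=15.4, B=127.7. 30·(0.1206 − sin(2π·0.1206)/(2π)) = 0.3364 → s = 29.3364

29.3364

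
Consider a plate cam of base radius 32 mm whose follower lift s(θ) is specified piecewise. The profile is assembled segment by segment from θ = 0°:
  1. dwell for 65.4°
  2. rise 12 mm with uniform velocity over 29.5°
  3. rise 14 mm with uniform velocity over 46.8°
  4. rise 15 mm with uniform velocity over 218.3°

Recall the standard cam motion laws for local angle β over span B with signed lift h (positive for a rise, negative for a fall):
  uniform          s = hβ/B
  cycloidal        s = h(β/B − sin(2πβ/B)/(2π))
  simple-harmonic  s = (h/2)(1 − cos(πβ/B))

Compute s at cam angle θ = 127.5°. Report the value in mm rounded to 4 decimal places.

seg 1 [0°–65.4°] dwell: s stays 0.0000
seg 2 [65.4°–94.9°] uniform, h=12: full span → s += 12 → s = 12.0000
seg 3 [94.9°–141.7°] uniform, h=14: θ=127.5° here. β=32.6, B=46.8. 14·32.6/46.8 = 9.7521 → s = 21.7521

21.7521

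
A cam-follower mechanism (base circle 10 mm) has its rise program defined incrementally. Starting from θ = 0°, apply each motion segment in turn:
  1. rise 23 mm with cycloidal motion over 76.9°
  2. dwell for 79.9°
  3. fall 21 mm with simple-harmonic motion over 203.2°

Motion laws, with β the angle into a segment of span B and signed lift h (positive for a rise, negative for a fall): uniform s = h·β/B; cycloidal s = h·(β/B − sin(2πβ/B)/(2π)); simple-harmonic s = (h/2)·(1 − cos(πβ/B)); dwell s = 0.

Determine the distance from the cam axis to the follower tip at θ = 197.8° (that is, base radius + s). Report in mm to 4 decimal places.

seg 1 [0°–76.9°] cycloidal, h=23: full span → s += 23 → s = 23.0000
seg 2 [76.9°–156.8°] dwell: s stays 23.0000
seg 3 [156.8°–360°] simple-harmonic, h=-21: θ=197.8° here. β=41, B=203.2. -21/2·(1 − cos(π·0.2018)) = -2.0398 → s = 20.9602
radial distance = base radius + s = 10 + 20.9602 = 30.9602

30.9602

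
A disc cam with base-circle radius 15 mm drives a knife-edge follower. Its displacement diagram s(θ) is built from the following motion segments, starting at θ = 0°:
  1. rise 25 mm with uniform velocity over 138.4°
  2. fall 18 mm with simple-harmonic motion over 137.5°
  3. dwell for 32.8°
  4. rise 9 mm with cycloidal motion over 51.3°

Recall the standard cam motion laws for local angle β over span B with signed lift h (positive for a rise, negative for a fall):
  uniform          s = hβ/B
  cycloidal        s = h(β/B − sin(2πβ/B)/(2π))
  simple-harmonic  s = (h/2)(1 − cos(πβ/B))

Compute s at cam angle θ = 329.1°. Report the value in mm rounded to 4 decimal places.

seg 1 [0°–138.4°] uniform, h=25: full span → s += 25 → s = 25.0000
seg 2 [138.4°–275.9°] simple-harmonic, h=-18: full span → s += -18 → s = 7.0000
seg 3 [275.9°–308.7°] dwell: s stays 7.0000
seg 4 [308.7°–360°] cycloidal, h=9: θ=329.1° here. β=20.4, B=51.3. 9·(0.3977 − sin(2π·0.3977)/(2π)) = 2.7201 → s = 9.7201

9.7201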